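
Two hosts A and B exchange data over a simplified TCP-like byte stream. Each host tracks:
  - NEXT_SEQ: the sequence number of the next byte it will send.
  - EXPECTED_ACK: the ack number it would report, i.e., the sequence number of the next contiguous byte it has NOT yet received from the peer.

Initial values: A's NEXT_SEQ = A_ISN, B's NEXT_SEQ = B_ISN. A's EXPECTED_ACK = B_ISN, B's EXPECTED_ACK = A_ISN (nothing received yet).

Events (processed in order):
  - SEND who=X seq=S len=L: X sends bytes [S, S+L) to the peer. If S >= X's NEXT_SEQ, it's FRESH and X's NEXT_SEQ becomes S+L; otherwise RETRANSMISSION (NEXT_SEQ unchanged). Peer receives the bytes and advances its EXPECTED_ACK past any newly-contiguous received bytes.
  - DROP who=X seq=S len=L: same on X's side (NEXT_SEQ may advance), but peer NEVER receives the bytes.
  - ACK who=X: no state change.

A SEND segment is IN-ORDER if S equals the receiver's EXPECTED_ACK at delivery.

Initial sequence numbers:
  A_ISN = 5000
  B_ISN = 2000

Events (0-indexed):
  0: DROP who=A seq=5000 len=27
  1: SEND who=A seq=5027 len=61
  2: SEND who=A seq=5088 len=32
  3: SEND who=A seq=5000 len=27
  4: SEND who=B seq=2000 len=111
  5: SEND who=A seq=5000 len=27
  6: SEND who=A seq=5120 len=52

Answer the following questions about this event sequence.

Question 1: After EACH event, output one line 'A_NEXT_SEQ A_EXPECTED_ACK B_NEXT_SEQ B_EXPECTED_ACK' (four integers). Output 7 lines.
5027 2000 2000 5000
5088 2000 2000 5000
5120 2000 2000 5000
5120 2000 2000 5120
5120 2111 2111 5120
5120 2111 2111 5120
5172 2111 2111 5172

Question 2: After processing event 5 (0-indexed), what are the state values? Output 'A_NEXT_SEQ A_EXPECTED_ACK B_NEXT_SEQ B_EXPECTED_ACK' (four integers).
After event 0: A_seq=5027 A_ack=2000 B_seq=2000 B_ack=5000
After event 1: A_seq=5088 A_ack=2000 B_seq=2000 B_ack=5000
After event 2: A_seq=5120 A_ack=2000 B_seq=2000 B_ack=5000
After event 3: A_seq=5120 A_ack=2000 B_seq=2000 B_ack=5120
After event 4: A_seq=5120 A_ack=2111 B_seq=2111 B_ack=5120
After event 5: A_seq=5120 A_ack=2111 B_seq=2111 B_ack=5120

5120 2111 2111 5120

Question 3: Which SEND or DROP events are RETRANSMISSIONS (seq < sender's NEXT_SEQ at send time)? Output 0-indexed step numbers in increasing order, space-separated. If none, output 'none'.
Step 0: DROP seq=5000 -> fresh
Step 1: SEND seq=5027 -> fresh
Step 2: SEND seq=5088 -> fresh
Step 3: SEND seq=5000 -> retransmit
Step 4: SEND seq=2000 -> fresh
Step 5: SEND seq=5000 -> retransmit
Step 6: SEND seq=5120 -> fresh

Answer: 3 5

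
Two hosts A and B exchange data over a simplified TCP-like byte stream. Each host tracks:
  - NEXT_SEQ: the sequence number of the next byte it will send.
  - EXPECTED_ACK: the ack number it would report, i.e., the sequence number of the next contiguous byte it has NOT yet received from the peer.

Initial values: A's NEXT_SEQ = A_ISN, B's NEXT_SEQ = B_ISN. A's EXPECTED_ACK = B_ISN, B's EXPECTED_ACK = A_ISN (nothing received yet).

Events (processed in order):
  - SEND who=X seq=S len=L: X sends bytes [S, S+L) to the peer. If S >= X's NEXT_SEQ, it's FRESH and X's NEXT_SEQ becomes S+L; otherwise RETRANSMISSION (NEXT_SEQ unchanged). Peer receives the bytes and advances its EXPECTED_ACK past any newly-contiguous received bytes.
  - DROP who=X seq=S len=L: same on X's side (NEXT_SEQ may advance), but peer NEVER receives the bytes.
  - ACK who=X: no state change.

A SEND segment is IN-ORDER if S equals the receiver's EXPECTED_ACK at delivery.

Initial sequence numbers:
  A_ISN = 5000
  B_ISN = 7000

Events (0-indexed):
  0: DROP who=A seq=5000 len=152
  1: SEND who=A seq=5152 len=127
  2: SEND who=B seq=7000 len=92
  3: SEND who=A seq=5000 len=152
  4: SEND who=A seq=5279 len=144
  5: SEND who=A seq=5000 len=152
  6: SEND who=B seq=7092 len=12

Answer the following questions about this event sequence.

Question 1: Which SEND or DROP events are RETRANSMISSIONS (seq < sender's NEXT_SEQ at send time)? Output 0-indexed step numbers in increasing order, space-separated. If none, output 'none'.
Answer: 3 5

Derivation:
Step 0: DROP seq=5000 -> fresh
Step 1: SEND seq=5152 -> fresh
Step 2: SEND seq=7000 -> fresh
Step 3: SEND seq=5000 -> retransmit
Step 4: SEND seq=5279 -> fresh
Step 5: SEND seq=5000 -> retransmit
Step 6: SEND seq=7092 -> fresh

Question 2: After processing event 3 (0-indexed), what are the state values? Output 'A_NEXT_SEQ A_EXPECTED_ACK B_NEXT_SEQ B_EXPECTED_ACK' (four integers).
After event 0: A_seq=5152 A_ack=7000 B_seq=7000 B_ack=5000
After event 1: A_seq=5279 A_ack=7000 B_seq=7000 B_ack=5000
After event 2: A_seq=5279 A_ack=7092 B_seq=7092 B_ack=5000
After event 3: A_seq=5279 A_ack=7092 B_seq=7092 B_ack=5279

5279 7092 7092 5279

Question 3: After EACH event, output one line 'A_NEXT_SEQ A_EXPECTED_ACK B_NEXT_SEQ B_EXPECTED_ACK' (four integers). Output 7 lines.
5152 7000 7000 5000
5279 7000 7000 5000
5279 7092 7092 5000
5279 7092 7092 5279
5423 7092 7092 5423
5423 7092 7092 5423
5423 7104 7104 5423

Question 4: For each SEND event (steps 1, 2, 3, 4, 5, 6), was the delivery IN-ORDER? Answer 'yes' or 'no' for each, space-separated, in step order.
Answer: no yes yes yes no yes

Derivation:
Step 1: SEND seq=5152 -> out-of-order
Step 2: SEND seq=7000 -> in-order
Step 3: SEND seq=5000 -> in-order
Step 4: SEND seq=5279 -> in-order
Step 5: SEND seq=5000 -> out-of-order
Step 6: SEND seq=7092 -> in-order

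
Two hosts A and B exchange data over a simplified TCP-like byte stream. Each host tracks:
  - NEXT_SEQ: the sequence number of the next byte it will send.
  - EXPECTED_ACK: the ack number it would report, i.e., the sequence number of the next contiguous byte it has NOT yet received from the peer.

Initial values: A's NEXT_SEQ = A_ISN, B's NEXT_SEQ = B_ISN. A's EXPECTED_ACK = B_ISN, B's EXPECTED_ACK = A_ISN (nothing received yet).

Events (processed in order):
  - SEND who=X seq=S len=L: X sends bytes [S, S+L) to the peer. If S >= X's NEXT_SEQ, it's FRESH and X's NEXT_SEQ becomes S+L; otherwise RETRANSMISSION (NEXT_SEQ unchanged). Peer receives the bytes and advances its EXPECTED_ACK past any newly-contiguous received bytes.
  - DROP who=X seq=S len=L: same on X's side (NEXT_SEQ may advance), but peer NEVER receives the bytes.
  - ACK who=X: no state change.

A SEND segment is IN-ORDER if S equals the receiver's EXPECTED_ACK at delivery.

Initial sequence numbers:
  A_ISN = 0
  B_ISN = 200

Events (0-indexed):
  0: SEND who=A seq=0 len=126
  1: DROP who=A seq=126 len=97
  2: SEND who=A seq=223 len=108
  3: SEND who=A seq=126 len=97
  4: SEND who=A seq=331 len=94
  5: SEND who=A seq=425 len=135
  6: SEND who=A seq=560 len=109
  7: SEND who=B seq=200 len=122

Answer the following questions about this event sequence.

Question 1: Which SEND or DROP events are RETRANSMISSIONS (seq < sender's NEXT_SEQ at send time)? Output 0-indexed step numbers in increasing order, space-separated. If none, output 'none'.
Answer: 3

Derivation:
Step 0: SEND seq=0 -> fresh
Step 1: DROP seq=126 -> fresh
Step 2: SEND seq=223 -> fresh
Step 3: SEND seq=126 -> retransmit
Step 4: SEND seq=331 -> fresh
Step 5: SEND seq=425 -> fresh
Step 6: SEND seq=560 -> fresh
Step 7: SEND seq=200 -> fresh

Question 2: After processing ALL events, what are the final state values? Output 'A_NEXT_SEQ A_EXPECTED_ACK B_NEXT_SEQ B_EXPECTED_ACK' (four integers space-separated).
Answer: 669 322 322 669

Derivation:
After event 0: A_seq=126 A_ack=200 B_seq=200 B_ack=126
After event 1: A_seq=223 A_ack=200 B_seq=200 B_ack=126
After event 2: A_seq=331 A_ack=200 B_seq=200 B_ack=126
After event 3: A_seq=331 A_ack=200 B_seq=200 B_ack=331
After event 4: A_seq=425 A_ack=200 B_seq=200 B_ack=425
After event 5: A_seq=560 A_ack=200 B_seq=200 B_ack=560
After event 6: A_seq=669 A_ack=200 B_seq=200 B_ack=669
After event 7: A_seq=669 A_ack=322 B_seq=322 B_ack=669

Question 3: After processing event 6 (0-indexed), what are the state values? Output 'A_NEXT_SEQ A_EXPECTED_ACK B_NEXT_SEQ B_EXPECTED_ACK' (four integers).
After event 0: A_seq=126 A_ack=200 B_seq=200 B_ack=126
After event 1: A_seq=223 A_ack=200 B_seq=200 B_ack=126
After event 2: A_seq=331 A_ack=200 B_seq=200 B_ack=126
After event 3: A_seq=331 A_ack=200 B_seq=200 B_ack=331
After event 4: A_seq=425 A_ack=200 B_seq=200 B_ack=425
After event 5: A_seq=560 A_ack=200 B_seq=200 B_ack=560
After event 6: A_seq=669 A_ack=200 B_seq=200 B_ack=669

669 200 200 669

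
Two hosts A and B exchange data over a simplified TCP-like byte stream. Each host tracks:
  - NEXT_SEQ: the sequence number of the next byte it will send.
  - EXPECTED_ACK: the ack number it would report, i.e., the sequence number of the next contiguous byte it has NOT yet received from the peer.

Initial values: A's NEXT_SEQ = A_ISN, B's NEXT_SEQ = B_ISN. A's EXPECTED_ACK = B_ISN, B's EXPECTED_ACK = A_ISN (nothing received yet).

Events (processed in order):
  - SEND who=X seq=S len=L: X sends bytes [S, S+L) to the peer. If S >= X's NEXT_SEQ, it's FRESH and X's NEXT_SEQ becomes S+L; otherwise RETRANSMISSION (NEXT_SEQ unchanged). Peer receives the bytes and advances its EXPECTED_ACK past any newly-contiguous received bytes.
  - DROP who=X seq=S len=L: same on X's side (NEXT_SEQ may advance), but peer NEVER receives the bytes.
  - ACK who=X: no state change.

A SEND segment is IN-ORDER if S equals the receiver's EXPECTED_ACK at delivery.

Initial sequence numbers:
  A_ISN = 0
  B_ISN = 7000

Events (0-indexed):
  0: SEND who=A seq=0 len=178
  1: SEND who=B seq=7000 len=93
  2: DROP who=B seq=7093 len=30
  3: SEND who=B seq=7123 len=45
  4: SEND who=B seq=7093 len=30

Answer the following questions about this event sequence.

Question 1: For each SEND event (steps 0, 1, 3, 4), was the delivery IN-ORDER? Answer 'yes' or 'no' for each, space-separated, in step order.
Answer: yes yes no yes

Derivation:
Step 0: SEND seq=0 -> in-order
Step 1: SEND seq=7000 -> in-order
Step 3: SEND seq=7123 -> out-of-order
Step 4: SEND seq=7093 -> in-order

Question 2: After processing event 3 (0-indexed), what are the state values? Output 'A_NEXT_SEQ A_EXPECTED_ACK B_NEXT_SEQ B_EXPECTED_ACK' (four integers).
After event 0: A_seq=178 A_ack=7000 B_seq=7000 B_ack=178
After event 1: A_seq=178 A_ack=7093 B_seq=7093 B_ack=178
After event 2: A_seq=178 A_ack=7093 B_seq=7123 B_ack=178
After event 3: A_seq=178 A_ack=7093 B_seq=7168 B_ack=178

178 7093 7168 178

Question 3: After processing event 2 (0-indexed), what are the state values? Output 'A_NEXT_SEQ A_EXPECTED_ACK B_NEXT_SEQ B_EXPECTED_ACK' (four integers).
After event 0: A_seq=178 A_ack=7000 B_seq=7000 B_ack=178
After event 1: A_seq=178 A_ack=7093 B_seq=7093 B_ack=178
After event 2: A_seq=178 A_ack=7093 B_seq=7123 B_ack=178

178 7093 7123 178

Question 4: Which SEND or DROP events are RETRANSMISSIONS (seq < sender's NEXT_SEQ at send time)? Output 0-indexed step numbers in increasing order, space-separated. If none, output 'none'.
Step 0: SEND seq=0 -> fresh
Step 1: SEND seq=7000 -> fresh
Step 2: DROP seq=7093 -> fresh
Step 3: SEND seq=7123 -> fresh
Step 4: SEND seq=7093 -> retransmit

Answer: 4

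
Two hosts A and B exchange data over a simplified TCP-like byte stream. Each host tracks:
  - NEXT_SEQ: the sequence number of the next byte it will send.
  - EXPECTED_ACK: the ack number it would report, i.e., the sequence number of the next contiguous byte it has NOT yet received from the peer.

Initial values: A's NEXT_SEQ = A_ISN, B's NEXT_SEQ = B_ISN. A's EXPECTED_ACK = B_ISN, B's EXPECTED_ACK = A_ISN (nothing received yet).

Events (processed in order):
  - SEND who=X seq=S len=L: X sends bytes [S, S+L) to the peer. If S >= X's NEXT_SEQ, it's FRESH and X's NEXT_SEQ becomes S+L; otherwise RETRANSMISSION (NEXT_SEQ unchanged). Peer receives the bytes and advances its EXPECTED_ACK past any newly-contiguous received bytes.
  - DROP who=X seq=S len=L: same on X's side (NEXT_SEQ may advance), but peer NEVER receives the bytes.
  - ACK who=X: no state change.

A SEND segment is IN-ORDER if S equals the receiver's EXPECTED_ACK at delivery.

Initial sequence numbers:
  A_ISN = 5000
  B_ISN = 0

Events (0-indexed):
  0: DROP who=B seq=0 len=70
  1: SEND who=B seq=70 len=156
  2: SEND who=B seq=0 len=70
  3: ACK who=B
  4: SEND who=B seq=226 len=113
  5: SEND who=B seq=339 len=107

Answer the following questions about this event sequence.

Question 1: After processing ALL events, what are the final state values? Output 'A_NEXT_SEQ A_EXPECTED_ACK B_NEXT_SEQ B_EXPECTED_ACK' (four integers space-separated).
Answer: 5000 446 446 5000

Derivation:
After event 0: A_seq=5000 A_ack=0 B_seq=70 B_ack=5000
After event 1: A_seq=5000 A_ack=0 B_seq=226 B_ack=5000
After event 2: A_seq=5000 A_ack=226 B_seq=226 B_ack=5000
After event 3: A_seq=5000 A_ack=226 B_seq=226 B_ack=5000
After event 4: A_seq=5000 A_ack=339 B_seq=339 B_ack=5000
After event 5: A_seq=5000 A_ack=446 B_seq=446 B_ack=5000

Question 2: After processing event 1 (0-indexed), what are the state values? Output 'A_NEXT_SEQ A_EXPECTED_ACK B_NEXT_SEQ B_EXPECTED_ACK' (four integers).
After event 0: A_seq=5000 A_ack=0 B_seq=70 B_ack=5000
After event 1: A_seq=5000 A_ack=0 B_seq=226 B_ack=5000

5000 0 226 5000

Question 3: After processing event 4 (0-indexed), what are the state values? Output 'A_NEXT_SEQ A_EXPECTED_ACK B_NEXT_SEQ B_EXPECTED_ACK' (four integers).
After event 0: A_seq=5000 A_ack=0 B_seq=70 B_ack=5000
After event 1: A_seq=5000 A_ack=0 B_seq=226 B_ack=5000
After event 2: A_seq=5000 A_ack=226 B_seq=226 B_ack=5000
After event 3: A_seq=5000 A_ack=226 B_seq=226 B_ack=5000
After event 4: A_seq=5000 A_ack=339 B_seq=339 B_ack=5000

5000 339 339 5000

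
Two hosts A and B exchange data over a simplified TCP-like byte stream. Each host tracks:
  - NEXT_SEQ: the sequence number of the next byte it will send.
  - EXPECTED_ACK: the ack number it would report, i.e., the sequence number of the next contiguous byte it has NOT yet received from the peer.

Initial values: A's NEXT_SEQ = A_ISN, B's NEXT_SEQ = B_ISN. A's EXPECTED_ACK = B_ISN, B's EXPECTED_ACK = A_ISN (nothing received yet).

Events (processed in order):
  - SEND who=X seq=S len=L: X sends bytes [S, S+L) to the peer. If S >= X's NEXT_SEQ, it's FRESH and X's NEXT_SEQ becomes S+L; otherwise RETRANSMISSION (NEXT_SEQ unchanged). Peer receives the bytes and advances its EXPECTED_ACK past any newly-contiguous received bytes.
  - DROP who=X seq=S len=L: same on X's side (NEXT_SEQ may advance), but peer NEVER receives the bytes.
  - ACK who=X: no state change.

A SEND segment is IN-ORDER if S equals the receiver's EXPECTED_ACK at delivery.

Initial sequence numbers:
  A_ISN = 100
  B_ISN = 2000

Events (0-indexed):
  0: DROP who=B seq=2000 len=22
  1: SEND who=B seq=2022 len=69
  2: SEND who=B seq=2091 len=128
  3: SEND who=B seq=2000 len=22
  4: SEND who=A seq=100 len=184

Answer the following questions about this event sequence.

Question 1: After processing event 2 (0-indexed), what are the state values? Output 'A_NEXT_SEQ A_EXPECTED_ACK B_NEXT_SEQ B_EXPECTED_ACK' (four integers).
After event 0: A_seq=100 A_ack=2000 B_seq=2022 B_ack=100
After event 1: A_seq=100 A_ack=2000 B_seq=2091 B_ack=100
After event 2: A_seq=100 A_ack=2000 B_seq=2219 B_ack=100

100 2000 2219 100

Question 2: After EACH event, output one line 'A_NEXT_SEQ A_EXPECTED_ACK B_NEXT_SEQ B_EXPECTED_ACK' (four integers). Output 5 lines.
100 2000 2022 100
100 2000 2091 100
100 2000 2219 100
100 2219 2219 100
284 2219 2219 284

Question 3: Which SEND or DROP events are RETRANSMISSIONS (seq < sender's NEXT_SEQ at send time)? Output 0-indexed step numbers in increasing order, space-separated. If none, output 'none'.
Answer: 3

Derivation:
Step 0: DROP seq=2000 -> fresh
Step 1: SEND seq=2022 -> fresh
Step 2: SEND seq=2091 -> fresh
Step 3: SEND seq=2000 -> retransmit
Step 4: SEND seq=100 -> fresh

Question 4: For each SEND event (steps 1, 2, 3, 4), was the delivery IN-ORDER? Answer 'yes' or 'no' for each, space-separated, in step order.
Step 1: SEND seq=2022 -> out-of-order
Step 2: SEND seq=2091 -> out-of-order
Step 3: SEND seq=2000 -> in-order
Step 4: SEND seq=100 -> in-order

Answer: no no yes yes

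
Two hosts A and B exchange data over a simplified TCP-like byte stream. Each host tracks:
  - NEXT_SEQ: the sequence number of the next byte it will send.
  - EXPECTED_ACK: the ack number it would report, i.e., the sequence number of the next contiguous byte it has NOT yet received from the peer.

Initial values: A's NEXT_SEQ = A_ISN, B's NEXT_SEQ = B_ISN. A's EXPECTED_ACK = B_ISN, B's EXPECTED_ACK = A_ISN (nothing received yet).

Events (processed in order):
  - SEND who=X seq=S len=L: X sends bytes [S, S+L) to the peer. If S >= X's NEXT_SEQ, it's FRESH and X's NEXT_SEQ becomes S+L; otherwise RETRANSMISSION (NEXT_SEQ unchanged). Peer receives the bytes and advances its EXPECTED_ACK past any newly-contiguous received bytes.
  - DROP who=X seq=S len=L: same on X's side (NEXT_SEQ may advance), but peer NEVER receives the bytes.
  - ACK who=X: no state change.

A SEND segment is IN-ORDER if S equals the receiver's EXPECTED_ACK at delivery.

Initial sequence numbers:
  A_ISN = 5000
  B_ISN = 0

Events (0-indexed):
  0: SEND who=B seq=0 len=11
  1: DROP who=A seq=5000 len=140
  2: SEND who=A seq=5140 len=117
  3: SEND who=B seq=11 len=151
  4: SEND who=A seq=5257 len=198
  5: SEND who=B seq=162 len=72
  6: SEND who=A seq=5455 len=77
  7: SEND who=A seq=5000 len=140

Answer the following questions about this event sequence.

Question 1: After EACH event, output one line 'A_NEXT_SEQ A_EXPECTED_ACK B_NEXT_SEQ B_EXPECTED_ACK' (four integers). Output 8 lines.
5000 11 11 5000
5140 11 11 5000
5257 11 11 5000
5257 162 162 5000
5455 162 162 5000
5455 234 234 5000
5532 234 234 5000
5532 234 234 5532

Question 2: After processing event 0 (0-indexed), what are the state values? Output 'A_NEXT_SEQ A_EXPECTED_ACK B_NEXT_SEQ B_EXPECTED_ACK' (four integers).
After event 0: A_seq=5000 A_ack=11 B_seq=11 B_ack=5000

5000 11 11 5000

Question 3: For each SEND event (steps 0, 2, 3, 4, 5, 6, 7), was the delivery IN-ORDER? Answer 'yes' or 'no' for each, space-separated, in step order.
Step 0: SEND seq=0 -> in-order
Step 2: SEND seq=5140 -> out-of-order
Step 3: SEND seq=11 -> in-order
Step 4: SEND seq=5257 -> out-of-order
Step 5: SEND seq=162 -> in-order
Step 6: SEND seq=5455 -> out-of-order
Step 7: SEND seq=5000 -> in-order

Answer: yes no yes no yes no yes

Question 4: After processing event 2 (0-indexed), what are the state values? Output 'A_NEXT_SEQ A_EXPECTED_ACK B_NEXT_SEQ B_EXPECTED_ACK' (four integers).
After event 0: A_seq=5000 A_ack=11 B_seq=11 B_ack=5000
After event 1: A_seq=5140 A_ack=11 B_seq=11 B_ack=5000
After event 2: A_seq=5257 A_ack=11 B_seq=11 B_ack=5000

5257 11 11 5000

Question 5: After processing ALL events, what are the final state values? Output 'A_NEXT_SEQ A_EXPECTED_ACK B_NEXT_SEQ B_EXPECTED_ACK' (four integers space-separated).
Answer: 5532 234 234 5532

Derivation:
After event 0: A_seq=5000 A_ack=11 B_seq=11 B_ack=5000
After event 1: A_seq=5140 A_ack=11 B_seq=11 B_ack=5000
After event 2: A_seq=5257 A_ack=11 B_seq=11 B_ack=5000
After event 3: A_seq=5257 A_ack=162 B_seq=162 B_ack=5000
After event 4: A_seq=5455 A_ack=162 B_seq=162 B_ack=5000
After event 5: A_seq=5455 A_ack=234 B_seq=234 B_ack=5000
After event 6: A_seq=5532 A_ack=234 B_seq=234 B_ack=5000
After event 7: A_seq=5532 A_ack=234 B_seq=234 B_ack=5532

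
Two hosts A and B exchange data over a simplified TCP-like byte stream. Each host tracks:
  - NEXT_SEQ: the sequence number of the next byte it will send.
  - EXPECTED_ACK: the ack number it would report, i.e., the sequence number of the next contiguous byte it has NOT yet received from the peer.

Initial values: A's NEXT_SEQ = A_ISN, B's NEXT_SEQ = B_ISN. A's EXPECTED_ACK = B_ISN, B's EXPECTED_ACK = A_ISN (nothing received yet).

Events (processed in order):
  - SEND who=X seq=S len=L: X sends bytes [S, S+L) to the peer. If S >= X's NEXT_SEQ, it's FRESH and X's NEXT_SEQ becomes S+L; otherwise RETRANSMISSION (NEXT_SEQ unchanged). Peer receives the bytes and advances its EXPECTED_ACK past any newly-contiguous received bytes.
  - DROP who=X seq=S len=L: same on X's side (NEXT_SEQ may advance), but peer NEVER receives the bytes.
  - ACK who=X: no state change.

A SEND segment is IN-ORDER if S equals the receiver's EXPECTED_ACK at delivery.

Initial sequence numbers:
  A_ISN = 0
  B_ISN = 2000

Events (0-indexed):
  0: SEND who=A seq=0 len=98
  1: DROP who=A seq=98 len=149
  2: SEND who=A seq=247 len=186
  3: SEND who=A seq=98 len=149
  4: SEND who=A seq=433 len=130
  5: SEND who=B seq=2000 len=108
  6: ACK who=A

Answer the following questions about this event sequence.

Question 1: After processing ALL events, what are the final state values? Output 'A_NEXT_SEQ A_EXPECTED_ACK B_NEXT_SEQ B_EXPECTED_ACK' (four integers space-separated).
After event 0: A_seq=98 A_ack=2000 B_seq=2000 B_ack=98
After event 1: A_seq=247 A_ack=2000 B_seq=2000 B_ack=98
After event 2: A_seq=433 A_ack=2000 B_seq=2000 B_ack=98
After event 3: A_seq=433 A_ack=2000 B_seq=2000 B_ack=433
After event 4: A_seq=563 A_ack=2000 B_seq=2000 B_ack=563
After event 5: A_seq=563 A_ack=2108 B_seq=2108 B_ack=563
After event 6: A_seq=563 A_ack=2108 B_seq=2108 B_ack=563

Answer: 563 2108 2108 563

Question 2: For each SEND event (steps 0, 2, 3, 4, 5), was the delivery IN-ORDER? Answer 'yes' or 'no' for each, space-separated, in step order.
Step 0: SEND seq=0 -> in-order
Step 2: SEND seq=247 -> out-of-order
Step 3: SEND seq=98 -> in-order
Step 4: SEND seq=433 -> in-order
Step 5: SEND seq=2000 -> in-order

Answer: yes no yes yes yes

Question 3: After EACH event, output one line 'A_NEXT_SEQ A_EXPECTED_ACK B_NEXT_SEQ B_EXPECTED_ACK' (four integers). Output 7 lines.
98 2000 2000 98
247 2000 2000 98
433 2000 2000 98
433 2000 2000 433
563 2000 2000 563
563 2108 2108 563
563 2108 2108 563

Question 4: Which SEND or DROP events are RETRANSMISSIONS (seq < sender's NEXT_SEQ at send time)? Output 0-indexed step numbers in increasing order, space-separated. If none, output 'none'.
Answer: 3

Derivation:
Step 0: SEND seq=0 -> fresh
Step 1: DROP seq=98 -> fresh
Step 2: SEND seq=247 -> fresh
Step 3: SEND seq=98 -> retransmit
Step 4: SEND seq=433 -> fresh
Step 5: SEND seq=2000 -> fresh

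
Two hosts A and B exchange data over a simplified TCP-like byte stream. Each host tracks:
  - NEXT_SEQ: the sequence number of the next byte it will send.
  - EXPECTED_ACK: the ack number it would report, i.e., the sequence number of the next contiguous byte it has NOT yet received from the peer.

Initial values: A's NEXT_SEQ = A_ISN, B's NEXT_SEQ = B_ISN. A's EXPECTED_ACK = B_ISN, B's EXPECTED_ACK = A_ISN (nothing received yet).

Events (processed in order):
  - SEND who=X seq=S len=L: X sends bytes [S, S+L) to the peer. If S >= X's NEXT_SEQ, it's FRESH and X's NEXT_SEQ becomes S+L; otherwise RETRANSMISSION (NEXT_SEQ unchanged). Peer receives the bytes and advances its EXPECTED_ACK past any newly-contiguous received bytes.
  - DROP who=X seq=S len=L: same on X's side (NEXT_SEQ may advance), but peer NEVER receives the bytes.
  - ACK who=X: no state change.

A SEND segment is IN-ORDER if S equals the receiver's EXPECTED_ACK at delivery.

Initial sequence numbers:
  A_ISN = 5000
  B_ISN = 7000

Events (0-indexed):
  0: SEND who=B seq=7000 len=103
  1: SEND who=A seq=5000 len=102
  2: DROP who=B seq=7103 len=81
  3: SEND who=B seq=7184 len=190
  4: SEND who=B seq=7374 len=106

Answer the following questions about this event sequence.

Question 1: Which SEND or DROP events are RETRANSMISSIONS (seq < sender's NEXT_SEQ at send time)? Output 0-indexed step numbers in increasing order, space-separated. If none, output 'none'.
Answer: none

Derivation:
Step 0: SEND seq=7000 -> fresh
Step 1: SEND seq=5000 -> fresh
Step 2: DROP seq=7103 -> fresh
Step 3: SEND seq=7184 -> fresh
Step 4: SEND seq=7374 -> fresh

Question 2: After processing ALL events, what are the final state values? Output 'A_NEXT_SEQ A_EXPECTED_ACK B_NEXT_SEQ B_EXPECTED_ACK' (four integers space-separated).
Answer: 5102 7103 7480 5102

Derivation:
After event 0: A_seq=5000 A_ack=7103 B_seq=7103 B_ack=5000
After event 1: A_seq=5102 A_ack=7103 B_seq=7103 B_ack=5102
After event 2: A_seq=5102 A_ack=7103 B_seq=7184 B_ack=5102
After event 3: A_seq=5102 A_ack=7103 B_seq=7374 B_ack=5102
After event 4: A_seq=5102 A_ack=7103 B_seq=7480 B_ack=5102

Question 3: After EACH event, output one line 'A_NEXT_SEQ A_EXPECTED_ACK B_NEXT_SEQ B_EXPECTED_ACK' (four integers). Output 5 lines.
5000 7103 7103 5000
5102 7103 7103 5102
5102 7103 7184 5102
5102 7103 7374 5102
5102 7103 7480 5102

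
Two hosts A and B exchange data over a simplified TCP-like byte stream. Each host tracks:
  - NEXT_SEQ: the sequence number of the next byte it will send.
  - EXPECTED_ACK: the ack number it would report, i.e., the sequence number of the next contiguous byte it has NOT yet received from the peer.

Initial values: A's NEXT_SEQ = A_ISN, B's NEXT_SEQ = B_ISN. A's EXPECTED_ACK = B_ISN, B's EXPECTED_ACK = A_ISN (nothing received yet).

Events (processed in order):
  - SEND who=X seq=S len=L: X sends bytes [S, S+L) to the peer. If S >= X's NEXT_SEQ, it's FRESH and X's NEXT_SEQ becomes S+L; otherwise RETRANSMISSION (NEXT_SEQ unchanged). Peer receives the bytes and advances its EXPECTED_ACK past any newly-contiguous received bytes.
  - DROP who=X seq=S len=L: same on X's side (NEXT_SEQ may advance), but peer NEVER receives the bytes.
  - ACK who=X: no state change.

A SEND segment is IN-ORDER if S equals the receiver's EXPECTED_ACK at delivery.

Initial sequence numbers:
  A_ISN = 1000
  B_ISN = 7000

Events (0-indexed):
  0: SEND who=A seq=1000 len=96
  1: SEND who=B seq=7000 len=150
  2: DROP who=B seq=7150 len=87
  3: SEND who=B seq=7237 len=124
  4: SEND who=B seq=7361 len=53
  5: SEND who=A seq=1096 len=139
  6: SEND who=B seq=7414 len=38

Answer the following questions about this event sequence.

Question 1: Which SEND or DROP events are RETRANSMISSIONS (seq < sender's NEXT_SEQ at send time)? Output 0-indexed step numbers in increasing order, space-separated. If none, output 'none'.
Step 0: SEND seq=1000 -> fresh
Step 1: SEND seq=7000 -> fresh
Step 2: DROP seq=7150 -> fresh
Step 3: SEND seq=7237 -> fresh
Step 4: SEND seq=7361 -> fresh
Step 5: SEND seq=1096 -> fresh
Step 6: SEND seq=7414 -> fresh

Answer: none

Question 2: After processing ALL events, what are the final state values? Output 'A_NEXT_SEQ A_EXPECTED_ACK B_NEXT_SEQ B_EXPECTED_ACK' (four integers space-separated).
After event 0: A_seq=1096 A_ack=7000 B_seq=7000 B_ack=1096
After event 1: A_seq=1096 A_ack=7150 B_seq=7150 B_ack=1096
After event 2: A_seq=1096 A_ack=7150 B_seq=7237 B_ack=1096
After event 3: A_seq=1096 A_ack=7150 B_seq=7361 B_ack=1096
After event 4: A_seq=1096 A_ack=7150 B_seq=7414 B_ack=1096
After event 5: A_seq=1235 A_ack=7150 B_seq=7414 B_ack=1235
After event 6: A_seq=1235 A_ack=7150 B_seq=7452 B_ack=1235

Answer: 1235 7150 7452 1235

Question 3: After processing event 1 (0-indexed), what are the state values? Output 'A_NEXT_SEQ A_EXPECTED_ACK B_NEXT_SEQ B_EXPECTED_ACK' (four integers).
After event 0: A_seq=1096 A_ack=7000 B_seq=7000 B_ack=1096
After event 1: A_seq=1096 A_ack=7150 B_seq=7150 B_ack=1096

1096 7150 7150 1096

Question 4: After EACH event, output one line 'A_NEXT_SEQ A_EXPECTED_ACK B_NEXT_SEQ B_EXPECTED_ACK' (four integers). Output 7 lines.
1096 7000 7000 1096
1096 7150 7150 1096
1096 7150 7237 1096
1096 7150 7361 1096
1096 7150 7414 1096
1235 7150 7414 1235
1235 7150 7452 1235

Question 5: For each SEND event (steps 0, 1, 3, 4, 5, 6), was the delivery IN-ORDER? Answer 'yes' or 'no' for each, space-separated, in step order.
Answer: yes yes no no yes no

Derivation:
Step 0: SEND seq=1000 -> in-order
Step 1: SEND seq=7000 -> in-order
Step 3: SEND seq=7237 -> out-of-order
Step 4: SEND seq=7361 -> out-of-order
Step 5: SEND seq=1096 -> in-order
Step 6: SEND seq=7414 -> out-of-order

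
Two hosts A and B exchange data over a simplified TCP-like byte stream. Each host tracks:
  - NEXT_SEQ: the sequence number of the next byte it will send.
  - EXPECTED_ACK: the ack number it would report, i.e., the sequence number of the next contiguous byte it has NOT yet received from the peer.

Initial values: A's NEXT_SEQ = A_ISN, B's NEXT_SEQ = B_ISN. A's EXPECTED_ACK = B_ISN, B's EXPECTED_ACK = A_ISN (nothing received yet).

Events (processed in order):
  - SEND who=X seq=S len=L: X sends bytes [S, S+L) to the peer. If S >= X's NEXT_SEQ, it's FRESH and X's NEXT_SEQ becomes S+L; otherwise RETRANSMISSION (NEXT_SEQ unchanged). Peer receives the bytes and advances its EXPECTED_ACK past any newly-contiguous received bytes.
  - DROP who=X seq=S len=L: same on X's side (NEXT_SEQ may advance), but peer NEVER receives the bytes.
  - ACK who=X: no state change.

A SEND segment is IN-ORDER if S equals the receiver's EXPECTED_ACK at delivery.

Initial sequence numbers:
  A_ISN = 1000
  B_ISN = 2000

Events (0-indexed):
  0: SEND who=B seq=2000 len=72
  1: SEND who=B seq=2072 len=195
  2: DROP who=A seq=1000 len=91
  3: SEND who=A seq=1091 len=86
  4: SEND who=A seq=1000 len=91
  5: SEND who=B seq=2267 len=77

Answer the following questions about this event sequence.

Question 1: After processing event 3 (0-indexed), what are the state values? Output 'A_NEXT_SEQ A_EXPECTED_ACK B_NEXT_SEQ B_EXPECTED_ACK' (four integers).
After event 0: A_seq=1000 A_ack=2072 B_seq=2072 B_ack=1000
After event 1: A_seq=1000 A_ack=2267 B_seq=2267 B_ack=1000
After event 2: A_seq=1091 A_ack=2267 B_seq=2267 B_ack=1000
After event 3: A_seq=1177 A_ack=2267 B_seq=2267 B_ack=1000

1177 2267 2267 1000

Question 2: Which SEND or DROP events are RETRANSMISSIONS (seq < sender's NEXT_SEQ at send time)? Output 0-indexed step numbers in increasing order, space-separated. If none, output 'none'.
Answer: 4

Derivation:
Step 0: SEND seq=2000 -> fresh
Step 1: SEND seq=2072 -> fresh
Step 2: DROP seq=1000 -> fresh
Step 3: SEND seq=1091 -> fresh
Step 4: SEND seq=1000 -> retransmit
Step 5: SEND seq=2267 -> fresh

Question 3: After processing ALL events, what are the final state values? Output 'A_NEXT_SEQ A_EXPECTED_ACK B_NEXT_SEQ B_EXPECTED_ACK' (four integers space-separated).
After event 0: A_seq=1000 A_ack=2072 B_seq=2072 B_ack=1000
After event 1: A_seq=1000 A_ack=2267 B_seq=2267 B_ack=1000
After event 2: A_seq=1091 A_ack=2267 B_seq=2267 B_ack=1000
After event 3: A_seq=1177 A_ack=2267 B_seq=2267 B_ack=1000
After event 4: A_seq=1177 A_ack=2267 B_seq=2267 B_ack=1177
After event 5: A_seq=1177 A_ack=2344 B_seq=2344 B_ack=1177

Answer: 1177 2344 2344 1177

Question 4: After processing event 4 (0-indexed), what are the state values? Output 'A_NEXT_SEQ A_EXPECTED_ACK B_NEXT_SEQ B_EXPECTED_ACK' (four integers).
After event 0: A_seq=1000 A_ack=2072 B_seq=2072 B_ack=1000
After event 1: A_seq=1000 A_ack=2267 B_seq=2267 B_ack=1000
After event 2: A_seq=1091 A_ack=2267 B_seq=2267 B_ack=1000
After event 3: A_seq=1177 A_ack=2267 B_seq=2267 B_ack=1000
After event 4: A_seq=1177 A_ack=2267 B_seq=2267 B_ack=1177

1177 2267 2267 1177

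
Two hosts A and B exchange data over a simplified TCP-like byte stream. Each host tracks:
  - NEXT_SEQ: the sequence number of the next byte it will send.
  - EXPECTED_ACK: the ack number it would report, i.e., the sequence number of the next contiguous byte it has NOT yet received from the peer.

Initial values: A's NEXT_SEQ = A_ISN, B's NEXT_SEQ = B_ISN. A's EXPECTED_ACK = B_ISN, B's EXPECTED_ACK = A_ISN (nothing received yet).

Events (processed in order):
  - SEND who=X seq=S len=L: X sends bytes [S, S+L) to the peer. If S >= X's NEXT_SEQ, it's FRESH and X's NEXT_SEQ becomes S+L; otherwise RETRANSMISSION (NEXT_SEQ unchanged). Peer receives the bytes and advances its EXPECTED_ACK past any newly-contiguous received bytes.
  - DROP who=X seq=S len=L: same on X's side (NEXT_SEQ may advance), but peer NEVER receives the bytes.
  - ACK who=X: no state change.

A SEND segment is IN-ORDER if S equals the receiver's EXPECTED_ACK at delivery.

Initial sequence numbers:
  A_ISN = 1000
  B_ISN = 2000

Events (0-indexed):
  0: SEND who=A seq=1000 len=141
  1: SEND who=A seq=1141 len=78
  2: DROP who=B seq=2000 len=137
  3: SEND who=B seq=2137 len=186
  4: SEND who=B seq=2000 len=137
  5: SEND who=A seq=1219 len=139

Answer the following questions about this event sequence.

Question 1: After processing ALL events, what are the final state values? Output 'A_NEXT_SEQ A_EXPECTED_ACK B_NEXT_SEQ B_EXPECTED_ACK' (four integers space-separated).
After event 0: A_seq=1141 A_ack=2000 B_seq=2000 B_ack=1141
After event 1: A_seq=1219 A_ack=2000 B_seq=2000 B_ack=1219
After event 2: A_seq=1219 A_ack=2000 B_seq=2137 B_ack=1219
After event 3: A_seq=1219 A_ack=2000 B_seq=2323 B_ack=1219
After event 4: A_seq=1219 A_ack=2323 B_seq=2323 B_ack=1219
After event 5: A_seq=1358 A_ack=2323 B_seq=2323 B_ack=1358

Answer: 1358 2323 2323 1358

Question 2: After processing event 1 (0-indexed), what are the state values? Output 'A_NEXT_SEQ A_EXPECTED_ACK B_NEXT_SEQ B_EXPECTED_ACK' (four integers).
After event 0: A_seq=1141 A_ack=2000 B_seq=2000 B_ack=1141
After event 1: A_seq=1219 A_ack=2000 B_seq=2000 B_ack=1219

1219 2000 2000 1219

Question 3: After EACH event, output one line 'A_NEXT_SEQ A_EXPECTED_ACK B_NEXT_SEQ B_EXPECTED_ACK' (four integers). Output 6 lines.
1141 2000 2000 1141
1219 2000 2000 1219
1219 2000 2137 1219
1219 2000 2323 1219
1219 2323 2323 1219
1358 2323 2323 1358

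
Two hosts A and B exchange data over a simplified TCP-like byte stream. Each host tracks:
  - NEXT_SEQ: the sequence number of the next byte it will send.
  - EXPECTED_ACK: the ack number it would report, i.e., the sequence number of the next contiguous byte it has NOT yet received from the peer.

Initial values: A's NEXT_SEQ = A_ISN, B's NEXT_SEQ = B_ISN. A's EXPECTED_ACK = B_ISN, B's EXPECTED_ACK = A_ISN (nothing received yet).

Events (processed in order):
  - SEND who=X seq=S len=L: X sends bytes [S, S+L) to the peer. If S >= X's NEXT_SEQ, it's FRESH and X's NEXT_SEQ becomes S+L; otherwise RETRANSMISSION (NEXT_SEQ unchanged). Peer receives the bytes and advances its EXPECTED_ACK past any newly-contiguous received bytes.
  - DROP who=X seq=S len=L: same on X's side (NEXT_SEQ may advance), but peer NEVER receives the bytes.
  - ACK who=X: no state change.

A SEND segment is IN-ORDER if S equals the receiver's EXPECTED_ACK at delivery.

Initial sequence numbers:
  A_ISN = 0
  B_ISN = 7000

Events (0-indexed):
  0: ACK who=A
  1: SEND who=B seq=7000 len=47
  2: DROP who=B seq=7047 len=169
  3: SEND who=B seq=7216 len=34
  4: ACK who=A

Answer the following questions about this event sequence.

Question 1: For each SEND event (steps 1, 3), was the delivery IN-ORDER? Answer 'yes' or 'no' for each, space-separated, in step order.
Answer: yes no

Derivation:
Step 1: SEND seq=7000 -> in-order
Step 3: SEND seq=7216 -> out-of-order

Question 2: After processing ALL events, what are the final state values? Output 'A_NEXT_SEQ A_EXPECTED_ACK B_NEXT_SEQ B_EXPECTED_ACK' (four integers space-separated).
Answer: 0 7047 7250 0

Derivation:
After event 0: A_seq=0 A_ack=7000 B_seq=7000 B_ack=0
After event 1: A_seq=0 A_ack=7047 B_seq=7047 B_ack=0
After event 2: A_seq=0 A_ack=7047 B_seq=7216 B_ack=0
After event 3: A_seq=0 A_ack=7047 B_seq=7250 B_ack=0
After event 4: A_seq=0 A_ack=7047 B_seq=7250 B_ack=0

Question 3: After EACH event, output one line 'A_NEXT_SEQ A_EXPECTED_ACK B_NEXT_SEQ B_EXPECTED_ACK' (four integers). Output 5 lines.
0 7000 7000 0
0 7047 7047 0
0 7047 7216 0
0 7047 7250 0
0 7047 7250 0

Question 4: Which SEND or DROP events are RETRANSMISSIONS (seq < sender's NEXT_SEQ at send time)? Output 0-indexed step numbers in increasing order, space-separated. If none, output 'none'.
Answer: none

Derivation:
Step 1: SEND seq=7000 -> fresh
Step 2: DROP seq=7047 -> fresh
Step 3: SEND seq=7216 -> fresh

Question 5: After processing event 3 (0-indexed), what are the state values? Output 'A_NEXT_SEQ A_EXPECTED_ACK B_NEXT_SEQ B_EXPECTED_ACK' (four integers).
After event 0: A_seq=0 A_ack=7000 B_seq=7000 B_ack=0
After event 1: A_seq=0 A_ack=7047 B_seq=7047 B_ack=0
After event 2: A_seq=0 A_ack=7047 B_seq=7216 B_ack=0
After event 3: A_seq=0 A_ack=7047 B_seq=7250 B_ack=0

0 7047 7250 0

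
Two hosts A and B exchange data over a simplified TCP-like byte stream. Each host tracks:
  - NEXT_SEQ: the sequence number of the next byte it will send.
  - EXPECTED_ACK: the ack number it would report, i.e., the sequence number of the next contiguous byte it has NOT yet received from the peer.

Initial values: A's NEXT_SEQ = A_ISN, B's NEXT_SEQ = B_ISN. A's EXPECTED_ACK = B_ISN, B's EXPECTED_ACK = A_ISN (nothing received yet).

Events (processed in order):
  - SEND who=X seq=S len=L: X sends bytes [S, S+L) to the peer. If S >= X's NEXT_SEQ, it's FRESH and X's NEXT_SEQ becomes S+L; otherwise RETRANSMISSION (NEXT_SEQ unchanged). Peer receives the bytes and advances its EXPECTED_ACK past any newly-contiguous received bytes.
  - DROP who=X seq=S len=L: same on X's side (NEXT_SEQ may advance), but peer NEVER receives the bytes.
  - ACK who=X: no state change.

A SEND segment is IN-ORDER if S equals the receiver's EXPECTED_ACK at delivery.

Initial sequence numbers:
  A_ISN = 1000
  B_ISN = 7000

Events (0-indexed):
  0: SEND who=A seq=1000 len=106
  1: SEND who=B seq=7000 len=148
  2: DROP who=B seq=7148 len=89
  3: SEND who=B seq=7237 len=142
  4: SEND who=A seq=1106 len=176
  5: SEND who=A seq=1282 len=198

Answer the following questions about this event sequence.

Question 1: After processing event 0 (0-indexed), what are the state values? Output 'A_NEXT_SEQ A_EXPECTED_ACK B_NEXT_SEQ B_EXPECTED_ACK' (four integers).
After event 0: A_seq=1106 A_ack=7000 B_seq=7000 B_ack=1106

1106 7000 7000 1106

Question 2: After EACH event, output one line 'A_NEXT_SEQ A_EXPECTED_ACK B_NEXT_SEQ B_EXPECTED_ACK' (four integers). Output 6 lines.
1106 7000 7000 1106
1106 7148 7148 1106
1106 7148 7237 1106
1106 7148 7379 1106
1282 7148 7379 1282
1480 7148 7379 1480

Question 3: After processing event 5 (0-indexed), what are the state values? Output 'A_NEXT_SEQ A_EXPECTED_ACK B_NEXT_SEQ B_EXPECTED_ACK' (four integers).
After event 0: A_seq=1106 A_ack=7000 B_seq=7000 B_ack=1106
After event 1: A_seq=1106 A_ack=7148 B_seq=7148 B_ack=1106
After event 2: A_seq=1106 A_ack=7148 B_seq=7237 B_ack=1106
After event 3: A_seq=1106 A_ack=7148 B_seq=7379 B_ack=1106
After event 4: A_seq=1282 A_ack=7148 B_seq=7379 B_ack=1282
After event 5: A_seq=1480 A_ack=7148 B_seq=7379 B_ack=1480

1480 7148 7379 1480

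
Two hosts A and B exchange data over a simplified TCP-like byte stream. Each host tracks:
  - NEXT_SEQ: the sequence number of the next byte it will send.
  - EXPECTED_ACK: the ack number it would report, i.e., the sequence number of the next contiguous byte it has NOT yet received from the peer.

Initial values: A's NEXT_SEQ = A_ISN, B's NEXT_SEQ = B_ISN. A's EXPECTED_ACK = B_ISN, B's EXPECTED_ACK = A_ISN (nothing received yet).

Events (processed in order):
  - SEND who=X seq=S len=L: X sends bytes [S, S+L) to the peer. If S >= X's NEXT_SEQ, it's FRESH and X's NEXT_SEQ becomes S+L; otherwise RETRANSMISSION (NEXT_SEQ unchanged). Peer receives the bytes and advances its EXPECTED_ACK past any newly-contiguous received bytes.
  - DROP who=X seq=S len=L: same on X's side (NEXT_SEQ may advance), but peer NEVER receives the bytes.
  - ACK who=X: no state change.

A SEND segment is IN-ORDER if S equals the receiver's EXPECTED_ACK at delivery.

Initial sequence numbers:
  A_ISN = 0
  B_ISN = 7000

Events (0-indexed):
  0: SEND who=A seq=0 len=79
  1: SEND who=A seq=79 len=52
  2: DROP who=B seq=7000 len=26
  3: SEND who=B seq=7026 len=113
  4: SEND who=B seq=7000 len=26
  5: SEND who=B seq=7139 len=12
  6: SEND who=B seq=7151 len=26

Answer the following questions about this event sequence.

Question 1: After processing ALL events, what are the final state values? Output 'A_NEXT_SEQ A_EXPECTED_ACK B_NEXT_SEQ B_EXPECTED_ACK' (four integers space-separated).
Answer: 131 7177 7177 131

Derivation:
After event 0: A_seq=79 A_ack=7000 B_seq=7000 B_ack=79
After event 1: A_seq=131 A_ack=7000 B_seq=7000 B_ack=131
After event 2: A_seq=131 A_ack=7000 B_seq=7026 B_ack=131
After event 3: A_seq=131 A_ack=7000 B_seq=7139 B_ack=131
After event 4: A_seq=131 A_ack=7139 B_seq=7139 B_ack=131
After event 5: A_seq=131 A_ack=7151 B_seq=7151 B_ack=131
After event 6: A_seq=131 A_ack=7177 B_seq=7177 B_ack=131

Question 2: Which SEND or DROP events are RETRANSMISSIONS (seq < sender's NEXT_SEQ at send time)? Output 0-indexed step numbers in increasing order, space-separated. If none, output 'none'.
Answer: 4

Derivation:
Step 0: SEND seq=0 -> fresh
Step 1: SEND seq=79 -> fresh
Step 2: DROP seq=7000 -> fresh
Step 3: SEND seq=7026 -> fresh
Step 4: SEND seq=7000 -> retransmit
Step 5: SEND seq=7139 -> fresh
Step 6: SEND seq=7151 -> fresh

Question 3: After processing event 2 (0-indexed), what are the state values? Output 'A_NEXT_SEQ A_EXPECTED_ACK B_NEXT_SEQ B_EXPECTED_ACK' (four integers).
After event 0: A_seq=79 A_ack=7000 B_seq=7000 B_ack=79
After event 1: A_seq=131 A_ack=7000 B_seq=7000 B_ack=131
After event 2: A_seq=131 A_ack=7000 B_seq=7026 B_ack=131

131 7000 7026 131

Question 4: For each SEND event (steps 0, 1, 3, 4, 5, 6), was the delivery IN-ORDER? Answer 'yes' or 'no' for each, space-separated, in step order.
Answer: yes yes no yes yes yes

Derivation:
Step 0: SEND seq=0 -> in-order
Step 1: SEND seq=79 -> in-order
Step 3: SEND seq=7026 -> out-of-order
Step 4: SEND seq=7000 -> in-order
Step 5: SEND seq=7139 -> in-order
Step 6: SEND seq=7151 -> in-order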